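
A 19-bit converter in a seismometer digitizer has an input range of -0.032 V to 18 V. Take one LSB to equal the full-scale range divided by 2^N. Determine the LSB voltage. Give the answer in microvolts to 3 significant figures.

34.4 µV

The full-scale span is 18 − (-0.032) = 18.032 V.
2^19 = 524288 levels.
One LSB is 18.032 V / 524288 = 34.4 µV.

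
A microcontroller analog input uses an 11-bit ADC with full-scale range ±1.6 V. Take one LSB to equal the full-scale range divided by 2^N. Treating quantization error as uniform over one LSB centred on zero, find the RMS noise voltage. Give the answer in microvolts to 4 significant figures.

451.1 µV

The full-scale span is 1.6 − (-1.6) = 3.2 V.
LSB = 3.2 V ÷ 2^11 = 3.2/2048 V = 1.56250 mV.
V_rms = LSB/√12 = 1.56250 mV / √12 = 451.1 µV.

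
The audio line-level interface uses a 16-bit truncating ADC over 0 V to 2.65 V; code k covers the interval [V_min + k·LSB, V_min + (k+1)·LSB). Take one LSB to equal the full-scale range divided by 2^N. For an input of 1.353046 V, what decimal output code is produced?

33461

Span = 2.65 V. LSB = 2.65 V / 2^16 ≈ 40.44 µV.
V_in − V_min = 1.353046 − (0) = 1.353046 V.
Divide by LSB: 1.353046 × 65536/2.65 = 33461.5935.
Truncating gives code 33461.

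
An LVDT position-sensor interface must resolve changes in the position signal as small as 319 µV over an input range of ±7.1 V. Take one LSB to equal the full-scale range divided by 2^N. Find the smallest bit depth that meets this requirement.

Full-scale range = 7.1 V − (-7.1 V) = 14.2 V.
Levels needed ≥ 14.2/319 µV = 44510. 2^16 = 65536 suffices, so N_min = 16.

16 bits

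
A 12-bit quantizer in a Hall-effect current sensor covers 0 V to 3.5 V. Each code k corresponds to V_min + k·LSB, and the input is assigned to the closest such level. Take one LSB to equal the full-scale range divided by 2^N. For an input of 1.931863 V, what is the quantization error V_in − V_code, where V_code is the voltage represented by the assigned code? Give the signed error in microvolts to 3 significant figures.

−144 µV

Span = 3.5 V. LSB = 3.5 V / 2^12 ≈ 0.8545 mV.
(V_in − V_min)/LSB = (1.931863 − (0)) × 4096/3.5 = 2260.8317 → nearest code k = 2261.
Reconstructed level: 0 + 2261 × 3.5/4096 V = 1.932006836 V.
Error = V_in − V_code = 1.931863 − (1.932006836) = −144 µV.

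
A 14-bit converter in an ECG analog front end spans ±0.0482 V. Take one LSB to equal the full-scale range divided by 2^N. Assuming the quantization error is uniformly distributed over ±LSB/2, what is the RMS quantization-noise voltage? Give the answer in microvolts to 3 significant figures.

Span: 0.0482 V − (-0.0482 V) = 0.0964 V.
LSB = 0.0964 V / 2^14 = 5.8838 µV.
V_rms = LSB/√12 = 5.8838 µV / √12 = 1.70 µV.

1.70 µV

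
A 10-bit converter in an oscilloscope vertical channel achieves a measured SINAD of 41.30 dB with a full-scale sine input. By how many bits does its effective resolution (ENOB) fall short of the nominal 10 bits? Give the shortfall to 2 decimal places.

Effective bits = (41.30 − 1.76)/6.02 = 6.5681.
Lost resolution: 10 − 6.5681 = 3.4319 bits.

3.43 bits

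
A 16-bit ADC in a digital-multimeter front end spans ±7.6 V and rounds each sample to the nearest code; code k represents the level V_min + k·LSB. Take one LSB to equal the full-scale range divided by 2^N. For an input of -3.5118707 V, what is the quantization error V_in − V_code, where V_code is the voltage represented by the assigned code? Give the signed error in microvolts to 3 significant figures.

Full-scale range = 7.6 V − (-7.6 V) = 15.2 V. LSB = 15.2 V / 2^16 ≈ 231.9 µV.
Position in LSBs: (-3.5118707 − (-7.6)) × 65536/15.2 = 17626.2922; rounding gives k = 17626.
V_code = -7.6 + (17626/65536) × 15.2 = -3.5119384766 V.
Error = V_in − V_code = -3.5118707 − (-3.5119384766) = +67.8 µV.

+67.8 µV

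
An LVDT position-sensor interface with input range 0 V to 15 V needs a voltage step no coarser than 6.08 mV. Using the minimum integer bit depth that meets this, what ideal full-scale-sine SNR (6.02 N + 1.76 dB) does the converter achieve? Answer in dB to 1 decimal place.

V_FS = 15 V.
Need 2^N ≥ 15 V / 6.08 mV = 2467 → N_min = 12.
6.02(12) + 1.76 = 74.00 dB.

74.0 dB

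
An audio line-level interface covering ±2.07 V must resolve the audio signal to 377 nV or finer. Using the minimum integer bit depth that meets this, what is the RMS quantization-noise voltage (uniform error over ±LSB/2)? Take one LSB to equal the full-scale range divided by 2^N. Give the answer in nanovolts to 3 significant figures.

71.2 nV

The full-scale span is 2.07 − (-2.07) = 4.14 V.
Required number of levels: 4.14/377 nV = 1.0981e7; smallest N with 2^N ≥ that is 24.
Step size = 4.14/16777216 V = 246.76 nV.
σ_q = LSB/√12 = 246.76 nV/3.4641 = 71.2 nV.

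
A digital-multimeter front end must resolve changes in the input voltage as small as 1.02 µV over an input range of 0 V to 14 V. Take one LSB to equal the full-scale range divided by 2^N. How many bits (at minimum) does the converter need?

24 bits

V_FS = 14 V.
Need 2^N ≥ 14 V / 1.02 µV = 1.373e7 → N_min = 24.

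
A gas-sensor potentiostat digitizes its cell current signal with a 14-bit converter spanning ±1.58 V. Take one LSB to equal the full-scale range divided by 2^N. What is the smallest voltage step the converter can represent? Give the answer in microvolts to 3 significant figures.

193 µV

Range = 1.58 − (-1.58) = 3.16 V.
Number of codes = 2^14 = 16384.
One LSB is 3.16 V / 16384 = 193 µV.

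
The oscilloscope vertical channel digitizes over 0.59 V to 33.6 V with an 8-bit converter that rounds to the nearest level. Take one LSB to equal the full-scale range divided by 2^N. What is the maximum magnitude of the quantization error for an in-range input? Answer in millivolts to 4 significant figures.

64.47 mV

Range = 33.6 − (0.59) = 33.01 V.
One LSB is 33.01 V / 256 = 128.945 mV.
|e|_max = LSB/2 = 64.47 mV.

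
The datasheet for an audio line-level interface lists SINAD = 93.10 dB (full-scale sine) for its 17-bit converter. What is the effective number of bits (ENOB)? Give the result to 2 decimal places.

(93.10 − 1.76) / 6.02 = 91.34/6.02 = 15.1728 effective bits.

15.17 bits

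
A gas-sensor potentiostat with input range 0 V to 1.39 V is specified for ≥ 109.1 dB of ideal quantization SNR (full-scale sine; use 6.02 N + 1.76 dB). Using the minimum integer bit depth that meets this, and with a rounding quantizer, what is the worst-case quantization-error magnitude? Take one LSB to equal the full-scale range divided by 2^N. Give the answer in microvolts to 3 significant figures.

2.65 µV

Range is 1.39 V.
Required N = ⌈(109.1 − 1.76)/6.02⌉ = ⌈17.831⌉ = 18.
LSB = 1.39 V ÷ 2^18 = 1.39/262144 V = 5.3024 µV.
Half an LSB is 2.65 µV.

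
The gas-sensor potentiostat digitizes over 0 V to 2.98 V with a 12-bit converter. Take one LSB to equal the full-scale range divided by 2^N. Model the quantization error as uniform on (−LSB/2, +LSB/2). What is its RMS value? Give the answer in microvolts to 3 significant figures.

210 µV

Full-scale range = 2.98 V.
LSB = 2.98 V ÷ 2^12 = 2.98/4096 V = 0.72754 mV.
RMS of a uniform error over width LSB is LSB/√12 = 210 µV.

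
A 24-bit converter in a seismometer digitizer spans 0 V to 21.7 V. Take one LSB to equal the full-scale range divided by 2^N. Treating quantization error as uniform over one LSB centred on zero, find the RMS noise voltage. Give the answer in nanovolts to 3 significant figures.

V_FS = 21.7 V.
LSB = 21.7 V / 2^24 = 1.2934 µV.
RMS of a uniform error over width LSB is LSB/√12 = 373 nV.

373 nV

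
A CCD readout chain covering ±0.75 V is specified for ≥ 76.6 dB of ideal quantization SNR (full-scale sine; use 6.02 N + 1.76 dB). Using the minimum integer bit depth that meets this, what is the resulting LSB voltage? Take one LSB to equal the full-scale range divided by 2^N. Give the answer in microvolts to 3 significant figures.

The full-scale span is 0.75 − (-0.75) = 1.5 V.
Required N = ⌈(76.6 − 1.76)/6.02⌉ = ⌈12.432⌉ = 13.
One LSB is 1.5 V / 8192 = 183 µV.

183 µV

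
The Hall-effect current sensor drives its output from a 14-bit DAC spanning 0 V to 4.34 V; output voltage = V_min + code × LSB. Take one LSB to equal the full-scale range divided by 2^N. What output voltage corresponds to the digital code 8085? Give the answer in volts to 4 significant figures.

Full-scale range = 4.34 V. LSB = 4.34 V / 2^14.
Output = V_min + (8085/16384) × range = 0 + 0.493469 × 4.34 V
      = 0 + 2.14166 = 2.14166 V.

2.142 V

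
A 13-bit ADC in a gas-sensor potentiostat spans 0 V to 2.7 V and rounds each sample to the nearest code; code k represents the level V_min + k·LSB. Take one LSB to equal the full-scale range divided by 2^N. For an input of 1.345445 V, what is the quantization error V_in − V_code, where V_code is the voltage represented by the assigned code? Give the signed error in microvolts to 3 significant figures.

+59.3 µV

Range is 2.7 V. LSB = 2.7 V / 2^13 ≈ 329.6 µV.
(1.345445 − (0)) / LSB = 1.345445 × 8192/2.7 = 4082.1798. Nearest integer: k = 4082.
V_code = V_min + k × range/2^13 = 0 + 4082 × 2.7/8192 = 1.345385742 V.
V_in − V_code = 1.345445 − (1.345385742) = +59.3 µV.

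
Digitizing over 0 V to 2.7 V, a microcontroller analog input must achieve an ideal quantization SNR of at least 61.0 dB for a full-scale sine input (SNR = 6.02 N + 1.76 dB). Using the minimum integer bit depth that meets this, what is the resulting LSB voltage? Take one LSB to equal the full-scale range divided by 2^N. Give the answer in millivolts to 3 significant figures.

Full-scale range = 2.7 V.
Required N = ⌈(61.0 − 1.76)/6.02⌉ = ⌈9.841⌉ = 10.
One LSB is 2.7 V / 1024 = 2.64 mV.

2.64 mV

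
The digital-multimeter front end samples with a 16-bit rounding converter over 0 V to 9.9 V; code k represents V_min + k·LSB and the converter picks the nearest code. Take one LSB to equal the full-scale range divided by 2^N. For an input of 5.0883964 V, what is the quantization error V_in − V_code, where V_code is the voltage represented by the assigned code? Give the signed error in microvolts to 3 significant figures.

+23.6 µV

V_FS = 9.9 V. LSB = 9.9 V / 2^16 ≈ 151.1 µV.
(V_in − V_min)/LSB = (5.0883964 − (0)) × 65536/9.9 = 33684.1562 → nearest code k = 33684.
V_code = V_min + k × range/2^16 = 0 + 33684 × 9.9/65536 = 5.0883728027 V.
V_in − V_code = 5.0883964 − (5.0883728027) = +23.6 µV.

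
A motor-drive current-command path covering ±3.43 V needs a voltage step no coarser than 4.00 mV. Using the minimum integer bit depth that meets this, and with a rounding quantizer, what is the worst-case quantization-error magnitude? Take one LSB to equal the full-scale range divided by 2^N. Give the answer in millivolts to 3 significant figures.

1.67 mV

Range = 3.43 − (-3.43) = 6.86 V.
Required number of levels: 6.86/4.00 mV = 1715.0; smallest N with 2^N ≥ that is 11.
Step size = 6.86/2048 V = 3.3496 mV.
Half an LSB is 1.67 mV.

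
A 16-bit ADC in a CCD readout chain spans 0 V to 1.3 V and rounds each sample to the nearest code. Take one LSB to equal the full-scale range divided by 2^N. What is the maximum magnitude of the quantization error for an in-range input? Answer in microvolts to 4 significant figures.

V_FS = 1.3 V.
Step size = 1.3/65536 V = 19.8364 µV.
A rounding quantizer has |error| ≤ LSB/2 = 9.918 µV.

9.918 µV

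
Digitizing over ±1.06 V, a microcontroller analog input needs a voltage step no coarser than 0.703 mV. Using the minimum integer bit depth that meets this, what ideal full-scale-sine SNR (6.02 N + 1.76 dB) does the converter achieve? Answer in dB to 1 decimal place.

Full-scale range = 1.06 V − (-1.06 V) = 2.12 V.
Required number of levels: 2.12/0.703 mV = 3015.6; smallest N with 2^N ≥ that is 12.
Ideal SNR at N = 12: 6.02·12 + 1.76 = 74.0 dB.

74.0 dB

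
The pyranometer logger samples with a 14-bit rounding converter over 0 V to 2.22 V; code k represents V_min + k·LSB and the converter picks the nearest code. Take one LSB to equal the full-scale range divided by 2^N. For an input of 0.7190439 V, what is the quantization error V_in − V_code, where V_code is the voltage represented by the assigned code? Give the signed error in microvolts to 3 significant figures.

−44.2 µV

Span = 2.22 V. LSB = 2.22 V / 2^14 ≈ 135.5 µV.
(V_in − V_min)/LSB = (0.7190439 − (0)) × 16384/2.22 = 5306.6735 → nearest code k = 5307.
V_code = V_min + k × range/2^14 = 0 + 5307 × 2.22/16384 = 0.71908813477 V.
Error = V_in − V_code = 0.7190439 − (0.71908813477) = −44.2 µV.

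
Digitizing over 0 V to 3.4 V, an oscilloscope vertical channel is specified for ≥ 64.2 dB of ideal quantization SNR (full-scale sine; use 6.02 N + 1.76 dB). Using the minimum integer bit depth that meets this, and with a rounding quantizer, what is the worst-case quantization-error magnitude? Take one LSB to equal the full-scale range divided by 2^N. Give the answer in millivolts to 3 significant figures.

V_FS = 3.4 V.
Required N = ⌈(64.2 − 1.76)/6.02⌉ = ⌈10.372⌉ = 11.
Step size = 3.4/2048 V = 1.6602 mV.
Max error for round-to-nearest is LSB/2 = 0.830 mV.

0.830 mV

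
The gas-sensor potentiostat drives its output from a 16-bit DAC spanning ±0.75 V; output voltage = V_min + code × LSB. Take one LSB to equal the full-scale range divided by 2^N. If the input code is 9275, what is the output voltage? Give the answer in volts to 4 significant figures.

Range = 0.75 − (-0.75) = 1.5 V. LSB = 1.5 V / 2^16.
V_out = V_min + code × LSB = -0.75 V + 9275 × 1.5 V / 65536
      = -0.75 V + 0.212288 V = -0.537712 V.

-0.5377 V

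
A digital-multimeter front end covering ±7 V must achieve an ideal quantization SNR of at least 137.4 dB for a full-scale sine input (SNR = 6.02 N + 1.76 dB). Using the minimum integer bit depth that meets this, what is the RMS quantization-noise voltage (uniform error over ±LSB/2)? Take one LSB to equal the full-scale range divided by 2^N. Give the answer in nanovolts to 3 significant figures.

Full-scale range = 7 V − (-7 V) = 14 V.
N ≥ (137.4 − 1.76)/6.02 = 22.532 → N_min = 23.
One LSB is 14 V / 8388608 = 1.6689 µV.
V_rms = LSB/√12 = 482 nV.

482 nV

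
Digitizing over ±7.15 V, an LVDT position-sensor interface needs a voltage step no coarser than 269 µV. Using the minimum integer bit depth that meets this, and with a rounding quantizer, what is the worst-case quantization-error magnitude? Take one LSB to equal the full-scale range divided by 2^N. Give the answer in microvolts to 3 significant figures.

Span: 7.15 V − (-7.15 V) = 14.3 V.
Required number of levels: 14.3/269 µV = 53160; smallest N with 2^N ≥ that is 16.
LSB = 14.3 V / 2^16 = 218.20 µV.
Half an LSB is 109 µV.

109 µV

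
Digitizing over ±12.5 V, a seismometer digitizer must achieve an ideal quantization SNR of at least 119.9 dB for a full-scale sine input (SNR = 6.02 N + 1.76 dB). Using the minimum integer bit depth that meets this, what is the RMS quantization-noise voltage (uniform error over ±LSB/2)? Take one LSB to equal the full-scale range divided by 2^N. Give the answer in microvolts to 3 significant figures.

The full-scale span is 12.5 − (-12.5) = 25 V.
N ≥ (119.9 − 1.76)/6.02 = 19.625 → N_min = 20.
LSB = 25 V / 2^20 = 23.842 µV.
RMS noise = LSB/√12 = 6.88 µV.

6.88 µV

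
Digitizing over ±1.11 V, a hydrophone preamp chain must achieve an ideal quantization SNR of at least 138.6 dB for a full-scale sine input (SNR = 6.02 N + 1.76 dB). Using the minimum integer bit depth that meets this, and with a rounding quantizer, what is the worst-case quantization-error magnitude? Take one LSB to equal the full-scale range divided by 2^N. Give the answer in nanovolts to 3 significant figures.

The full-scale span is 1.11 − (-1.11) = 2.22 V.
6.02 N + 1.76 ≥ 138.6 gives N ≥ 22.731, so the minimum integer is 23.
Step size = 2.22/8388608 V = 264.64 nV.
Max error for round-to-nearest is LSB/2 = 132 nV.

132 nV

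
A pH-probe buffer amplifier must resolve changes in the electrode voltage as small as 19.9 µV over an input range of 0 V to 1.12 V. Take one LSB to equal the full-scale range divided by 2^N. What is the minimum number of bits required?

V_FS = 1.12 V.
Need 2^N ≥ 1.12 V / 19.9 µV = 56280 → N_min = 16.

16 bits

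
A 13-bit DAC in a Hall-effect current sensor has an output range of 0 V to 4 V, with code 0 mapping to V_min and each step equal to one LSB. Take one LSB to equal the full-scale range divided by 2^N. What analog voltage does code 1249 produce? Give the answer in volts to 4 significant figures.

0.6099 V

Full-scale range = 4 V. LSB = 4 V / 2^13.
Output = V_min + (1249/8192) × range = 0 + 0.152466 × 4 V
      = 0 V + 0.609863 V = 0.609863 V.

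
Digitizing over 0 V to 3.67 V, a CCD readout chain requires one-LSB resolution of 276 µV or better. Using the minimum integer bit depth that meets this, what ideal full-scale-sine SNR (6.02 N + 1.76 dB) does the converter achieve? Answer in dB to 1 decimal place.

86.0 dB

V_FS = 3.67 V.
Need 2^N ≥ 3.67 V / 276 µV = 13300 → N_min = 14.
6.02(14) + 1.76 = 86.04 dB.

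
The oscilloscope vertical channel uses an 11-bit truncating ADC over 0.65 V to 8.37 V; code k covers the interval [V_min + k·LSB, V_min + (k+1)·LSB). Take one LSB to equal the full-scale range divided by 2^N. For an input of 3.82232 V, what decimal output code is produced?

841

The full-scale span is 8.37 − (0.65) = 7.72 V. LSB = 7.72 V / 2^11 ≈ 3.770 mV.
code = ⌊(V_in − V_min)/LSB⌋ = ⌊(V_in − V_min) × 2^11 / range⌋
     = ⌊(3.82232 − (0.65)) × 2048 / 7.72⌋ = ⌊3.17232 × 2048/7.72⌋
     = ⌊841.569⌋ = 841.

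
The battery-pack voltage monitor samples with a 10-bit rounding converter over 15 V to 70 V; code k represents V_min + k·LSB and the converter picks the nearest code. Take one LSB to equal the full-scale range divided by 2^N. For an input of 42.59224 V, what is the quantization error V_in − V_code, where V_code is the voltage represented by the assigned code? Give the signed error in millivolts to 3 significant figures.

Span: 70 V − (15 V) = 55 V. LSB = 55 V / 2^10 ≈ 53.71 mV.
Position in LSBs: (42.59224 − (15)) × 1024/55 = 513.7173; rounding gives k = 514.
Reconstructed level: 15 + 514 × 55/1024 V = 42.60742188 V.
e = 42.59224 − (42.60742188) = −15.2 mV.

−15.2 mV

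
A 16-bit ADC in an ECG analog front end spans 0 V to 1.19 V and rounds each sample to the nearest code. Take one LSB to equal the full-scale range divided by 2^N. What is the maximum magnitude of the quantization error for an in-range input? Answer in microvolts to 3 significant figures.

V_FS = 1.19 V.
LSB = 1.19 V ÷ 2^16 = 1.19/65536 V = 18.158 µV.
A rounding quantizer has |error| ≤ LSB/2 = 9.08 µV.

9.08 µV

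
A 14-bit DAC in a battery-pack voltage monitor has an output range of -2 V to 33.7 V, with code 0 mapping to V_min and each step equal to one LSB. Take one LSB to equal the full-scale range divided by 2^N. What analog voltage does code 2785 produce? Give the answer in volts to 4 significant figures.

4.068 V

Span: 33.7 V − (-2 V) = 35.7 V. LSB = 35.7 V / 2^14.
V_out = -2 + 2785 × (35.7/16384) V
      = -2 + 6.06839 = 4.06839 V.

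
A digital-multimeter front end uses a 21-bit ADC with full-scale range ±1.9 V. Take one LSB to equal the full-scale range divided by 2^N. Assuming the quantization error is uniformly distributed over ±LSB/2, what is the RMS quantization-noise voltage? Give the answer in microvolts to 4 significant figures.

Range = 1.9 − (-1.9) = 3.8 V.
LSB = 3.8 V / 2^21 = 1.81198 µV.
V_rms = LSB/√12 = 1.81198 µV / √12 = 0.5231 µV.

0.5231 µV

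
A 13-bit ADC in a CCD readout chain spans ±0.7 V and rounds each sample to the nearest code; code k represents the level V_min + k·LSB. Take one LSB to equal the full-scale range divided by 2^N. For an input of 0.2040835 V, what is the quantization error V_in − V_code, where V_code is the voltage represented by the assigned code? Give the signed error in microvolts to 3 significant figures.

+30.8 µV

Full-scale range = 0.7 V − (-0.7 V) = 1.4 V. LSB = 1.4 V / 2^13 ≈ 170.9 µV.
Position in LSBs: (0.2040835 − (-0.7)) × 8192/1.4 = 5290.1800; rounding gives k = 5290.
V_code = V_min + k × range/2^13 = -0.7 + 5290 × 1.4/8192 = 0.2040527344 V.
Error = V_in − V_code = 0.2040835 − (0.2040527344) = +30.8 µV.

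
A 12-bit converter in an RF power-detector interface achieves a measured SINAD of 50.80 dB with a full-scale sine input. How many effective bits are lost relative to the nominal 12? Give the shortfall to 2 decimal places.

3.85 bits

Effective bits = (50.80 − 1.76)/6.02 = 8.1462.
12 − 8.1462 = 3.85 bits below nominal.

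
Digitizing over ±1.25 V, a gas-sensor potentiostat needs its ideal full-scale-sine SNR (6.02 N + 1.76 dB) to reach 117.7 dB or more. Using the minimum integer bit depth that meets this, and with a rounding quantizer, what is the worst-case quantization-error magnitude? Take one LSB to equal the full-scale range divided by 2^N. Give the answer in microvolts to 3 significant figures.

Span: 1.25 V − (-1.25 V) = 2.5 V.
Required N = ⌈(117.7 − 1.76)/6.02⌉ = ⌈19.259⌉ = 20.
LSB = 2.5 V / 2^20 = 2.3842 µV.
Max error for round-to-nearest is LSB/2 = 1.19 µV.

1.19 µV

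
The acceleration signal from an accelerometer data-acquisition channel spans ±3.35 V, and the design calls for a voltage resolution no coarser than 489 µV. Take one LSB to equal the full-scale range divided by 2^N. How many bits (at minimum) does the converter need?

The full-scale span is 3.35 − (-3.35) = 6.7 V.
Levels needed ≥ 6.7/489 µV = 13700. 2^14 = 16384 suffices, so N_min = 14.

14 bits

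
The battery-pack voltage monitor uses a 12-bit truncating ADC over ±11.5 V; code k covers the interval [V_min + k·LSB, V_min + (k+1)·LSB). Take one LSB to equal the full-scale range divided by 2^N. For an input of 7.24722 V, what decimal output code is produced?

Span: 11.5 V − (-11.5 V) = 23 V. LSB = 23 V / 2^12 ≈ 5.615 mV.
(V_in − V_min) × 2^12/range = (7.24722 − (-11.5)) × 4096/23 = 3338.635.
Floor → code = 3338.

3338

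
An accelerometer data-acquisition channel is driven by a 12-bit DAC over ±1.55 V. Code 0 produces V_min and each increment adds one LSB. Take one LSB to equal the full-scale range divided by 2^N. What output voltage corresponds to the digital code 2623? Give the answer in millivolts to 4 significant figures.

Range = 1.55 − (-1.55) = 3.1 V. LSB = 3.1 V / 2^12.
V_out = V_min + code × LSB = -1.55 V + 2623 × 3.1 V / 4096
      = -1.55 V + 1.98518 V = 0.435181 V.

435.2 mV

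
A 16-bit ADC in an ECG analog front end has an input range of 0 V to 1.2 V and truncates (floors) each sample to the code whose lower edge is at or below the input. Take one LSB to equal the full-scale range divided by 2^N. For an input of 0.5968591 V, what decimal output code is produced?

Full-scale range = 1.2 V. LSB = 1.2 V / 2^16 ≈ 18.31 µV.
(V_in − V_min) × 2^16/range = (0.5968591 − (0)) × 65536/1.2 = 32596.465.
Floor → code = 32596.

32596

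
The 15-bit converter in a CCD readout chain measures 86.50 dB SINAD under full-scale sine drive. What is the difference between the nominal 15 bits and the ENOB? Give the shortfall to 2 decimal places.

0.92 bits

N_eff = (86.50 − 1.76)/6.02 = 14.0764 bits.
Shortfall = 15 − 14.0764 = 0.9236 bits.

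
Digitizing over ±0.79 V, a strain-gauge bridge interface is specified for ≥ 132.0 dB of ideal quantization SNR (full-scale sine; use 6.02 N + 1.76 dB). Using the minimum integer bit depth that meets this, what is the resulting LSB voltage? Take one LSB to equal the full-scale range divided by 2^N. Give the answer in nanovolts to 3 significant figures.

The full-scale span is 0.79 − (-0.79) = 1.58 V.
Required N = ⌈(132.0 − 1.76)/6.02⌉ = ⌈21.635⌉ = 22.
LSB = 1.58 V ÷ 2^22 = 1.58/4194304 V = 377 nV.

377 nV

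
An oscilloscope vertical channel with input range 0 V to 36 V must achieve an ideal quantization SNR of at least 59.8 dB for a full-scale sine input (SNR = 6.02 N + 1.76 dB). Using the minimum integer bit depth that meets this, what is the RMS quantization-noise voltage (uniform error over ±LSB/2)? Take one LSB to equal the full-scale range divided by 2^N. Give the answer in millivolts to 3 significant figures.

10.1 mV

V_FS = 36 V.
Required N = ⌈(59.8 − 1.76)/6.02⌉ = ⌈9.641⌉ = 10.
One LSB is 36 V / 1024 = 35.156 mV.
σ_q = LSB/√12 = 35.156 mV/3.4641 = 10.1 mV.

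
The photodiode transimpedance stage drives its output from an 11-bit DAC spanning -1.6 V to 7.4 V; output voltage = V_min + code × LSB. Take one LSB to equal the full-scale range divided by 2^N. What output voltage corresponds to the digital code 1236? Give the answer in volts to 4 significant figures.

Range = 7.4 − (-1.6) = 9 V. LSB = 9 V / 2^11.
V_out = V_min + code × LSB = -1.6 V + 1236 × 9 V / 2048
      = -1.6 + 5.43164 = 3.83164 V.

3.832 V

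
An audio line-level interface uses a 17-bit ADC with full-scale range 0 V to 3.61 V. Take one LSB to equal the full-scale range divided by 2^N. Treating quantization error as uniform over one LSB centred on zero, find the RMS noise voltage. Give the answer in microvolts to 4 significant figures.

7.951 µV

Full-scale range = 3.61 V.
LSB = 3.61 V / 2^17 = 27.5421 µV.
For a uniform distribution on [−LSB/2, +LSB/2], V_rms = LSB/√12 = 27.5421 µV/3.4641 = 7.951 µV.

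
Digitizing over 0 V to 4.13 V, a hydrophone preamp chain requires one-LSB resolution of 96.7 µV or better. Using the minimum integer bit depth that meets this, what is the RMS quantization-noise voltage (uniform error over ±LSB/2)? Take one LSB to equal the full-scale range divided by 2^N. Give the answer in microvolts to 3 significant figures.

18.2 µV

Full-scale range = 4.13 V.
Levels needed ≥ 4.13/96.7 µV = 42710. 2^16 = 65536 suffices, so N_min = 16.
One LSB is 4.13 V / 65536 = 63.019 µV.
RMS noise = LSB/√12 = 18.2 µV.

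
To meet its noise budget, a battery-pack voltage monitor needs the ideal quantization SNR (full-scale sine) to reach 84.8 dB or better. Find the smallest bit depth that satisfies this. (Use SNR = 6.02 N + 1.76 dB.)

14 bits

6.02 N + 1.76 ≥ 84.8 gives N ≥ 13.794, so the minimum integer is 14.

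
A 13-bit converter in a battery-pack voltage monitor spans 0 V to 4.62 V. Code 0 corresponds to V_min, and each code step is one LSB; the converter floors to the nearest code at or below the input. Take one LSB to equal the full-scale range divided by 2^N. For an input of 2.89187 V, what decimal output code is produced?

Range is 4.62 V. LSB = 4.62 V / 2^13 ≈ 0.5640 mV.
code = ⌊(V_in − V_min)/LSB⌋ = ⌊(V_in − V_min) × 2^13 / range⌋
     = ⌊(2.89187 − (0)) × 8192 / 4.62⌋ = ⌊2.89187 × 8192/4.62⌋
     = ⌊5127.749⌋ = 5127.

5127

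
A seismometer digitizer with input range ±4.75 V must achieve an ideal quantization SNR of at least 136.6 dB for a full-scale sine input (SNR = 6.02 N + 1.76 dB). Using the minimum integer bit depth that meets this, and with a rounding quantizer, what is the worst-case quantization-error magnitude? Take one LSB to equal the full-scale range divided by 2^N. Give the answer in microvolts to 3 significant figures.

Range = 4.75 − (-4.75) = 9.5 V.
6.02 N + 1.76 ≥ 136.6 gives N ≥ 22.399, so the minimum integer is 23.
LSB = 9.5 V / 2^23 = 1.1325 µV.
Half an LSB is 0.566 µV.

0.566 µV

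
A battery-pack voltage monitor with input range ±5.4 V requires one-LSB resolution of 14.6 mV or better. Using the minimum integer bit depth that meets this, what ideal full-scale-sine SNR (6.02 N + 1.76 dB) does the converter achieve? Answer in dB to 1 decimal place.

62.0 dB

Full-scale range = 5.4 V − (-5.4 V) = 10.8 V.
Need 2^N ≥ 10.8 V / 14.6 mV = 739.7 → N_min = 10.
Ideal SNR at N = 10: 6.02·10 + 1.76 = 62.0 dB.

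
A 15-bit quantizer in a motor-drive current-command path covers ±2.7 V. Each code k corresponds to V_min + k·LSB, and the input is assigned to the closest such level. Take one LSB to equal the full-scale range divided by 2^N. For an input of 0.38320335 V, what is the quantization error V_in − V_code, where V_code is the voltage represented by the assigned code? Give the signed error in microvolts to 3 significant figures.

+55.2 µV

The full-scale span is 2.7 − (-2.7) = 5.4 V. LSB = 5.4 V / 2^15 ≈ 164.8 µV.
(0.38320335 − (-2.7)) / LSB = 3.08320335 × 32768/5.4 = 18709.3347. Nearest integer: k = 18709.
Reconstructed level: -2.7 + 18709 × 5.4/32768 V = 0.38314819336 V.
Error = V_in − V_code = 0.38320335 − (0.38314819336) = +55.2 µV.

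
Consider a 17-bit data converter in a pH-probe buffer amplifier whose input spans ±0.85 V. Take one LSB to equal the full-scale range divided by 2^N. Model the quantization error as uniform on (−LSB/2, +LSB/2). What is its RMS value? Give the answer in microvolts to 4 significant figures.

3.744 µV

Full-scale range = 0.85 V − (-0.85 V) = 1.7 V.
One LSB is 1.7 V / 131072 = 12.9700 µV.
RMS of a uniform error over width LSB is LSB/√12 = 3.744 µV.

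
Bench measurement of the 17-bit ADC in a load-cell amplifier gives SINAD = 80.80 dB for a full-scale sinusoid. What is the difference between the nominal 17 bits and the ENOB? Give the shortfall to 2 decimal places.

3.87 bits

N_eff = (80.80 − 1.76)/6.02 = 13.1296 bits.
Lost resolution: 17 − 13.1296 = 3.8704 bits.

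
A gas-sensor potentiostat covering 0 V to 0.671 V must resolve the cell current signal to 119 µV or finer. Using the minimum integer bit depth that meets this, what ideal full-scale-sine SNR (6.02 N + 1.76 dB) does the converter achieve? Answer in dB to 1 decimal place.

80.0 dB

Range is 0.671 V.
0.671 V / 119 µV = 5639. Since 2^12 = 4096 and 2^13 = 8192, N = 13.
Ideal SNR at N = 13: 6.02·13 + 1.76 = 80.0 dB.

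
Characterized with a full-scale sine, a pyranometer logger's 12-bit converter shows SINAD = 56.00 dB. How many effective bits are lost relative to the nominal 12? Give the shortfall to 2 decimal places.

Effective bits = (56.00 − 1.76)/6.02 = 9.0100.
12 − 9.0100 = 2.99 bits below nominal.

2.99 bits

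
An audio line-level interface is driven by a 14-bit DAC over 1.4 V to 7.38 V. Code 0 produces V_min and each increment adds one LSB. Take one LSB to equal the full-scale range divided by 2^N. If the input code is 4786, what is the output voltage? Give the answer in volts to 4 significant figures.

3.147 V

Span: 7.38 V − (1.4 V) = 5.98 V. LSB = 5.98 V / 2^14.
Output = V_min + (4786/16384) × range = 1.4 + 0.292114 × 5.98 V
      = 1.4 + 1.74684 = 3.14684 V.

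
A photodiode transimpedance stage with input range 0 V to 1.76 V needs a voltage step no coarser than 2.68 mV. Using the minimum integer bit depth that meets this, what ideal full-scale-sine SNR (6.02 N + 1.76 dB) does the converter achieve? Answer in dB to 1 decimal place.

Full-scale range = 1.76 V.
Required number of levels: 1.76/2.68 mV = 656.72; smallest N with 2^N ≥ that is 10.
Ideal SNR at N = 10: 6.02·10 + 1.76 = 62.0 dB.

62.0 dB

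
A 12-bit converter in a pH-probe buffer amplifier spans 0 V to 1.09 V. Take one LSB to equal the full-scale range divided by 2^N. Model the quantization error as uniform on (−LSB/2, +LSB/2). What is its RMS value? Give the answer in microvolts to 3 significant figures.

Span = 1.09 V.
LSB = 1.09 V ÷ 2^12 = 1.09/4096 V = 266.11 µV.
σ_q = LSB/√12 = 266.11 µV/3.4641 = 76.8 µV.

76.8 µV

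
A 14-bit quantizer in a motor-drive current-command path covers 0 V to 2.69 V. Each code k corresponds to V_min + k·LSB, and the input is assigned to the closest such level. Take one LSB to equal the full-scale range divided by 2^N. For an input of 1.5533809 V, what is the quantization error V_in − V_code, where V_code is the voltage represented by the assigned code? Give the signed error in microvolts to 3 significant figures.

+30.7 µV

Span = 2.69 V. LSB = 2.69 V / 2^14 ≈ 164.2 µV.
Position in LSBs: (1.5533809 − (0)) × 16384/2.69 = 9461.1869; rounding gives k = 9461.
V_code = V_min + k × range/2^14 = 0 + 9461 × 2.69/16384 = 1.5533502197 V.
Error = V_in − V_code = 1.5533809 − (1.5533502197) = +30.7 µV.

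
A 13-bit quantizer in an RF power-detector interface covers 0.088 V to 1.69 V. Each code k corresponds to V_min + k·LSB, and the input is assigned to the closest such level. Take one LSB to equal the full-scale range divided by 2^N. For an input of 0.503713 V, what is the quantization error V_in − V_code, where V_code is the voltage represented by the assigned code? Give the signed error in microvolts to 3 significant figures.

Span: 1.69 V − (0.088 V) = 1.602 V. LSB = 1.602 V / 2^13 ≈ 195.6 µV.
(V_in − V_min)/LSB = (0.503713 − (0.088)) × 8192/1.602 = 2125.7933 → nearest code k = 2126.
V_code = 0.088 + (2126/8192) × 1.602 = 0.5037534180 V.
V_in − V_code = 0.503713 − (0.5037534180) = −40.4 µV.

−40.4 µV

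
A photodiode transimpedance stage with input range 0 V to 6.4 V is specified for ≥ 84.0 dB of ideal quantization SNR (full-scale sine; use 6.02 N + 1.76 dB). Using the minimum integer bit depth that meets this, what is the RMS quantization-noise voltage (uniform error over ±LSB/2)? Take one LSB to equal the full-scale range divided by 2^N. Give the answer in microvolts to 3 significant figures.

Full-scale range = 6.4 V.
Solving 6.02 N ≥ 84.0 − 1.76: N ≥ 13.661. Round up → N = 14.
One LSB is 6.4 V / 16384 = 390.63 µV.
RMS noise = LSB/√12 = 113 µV.

113 µV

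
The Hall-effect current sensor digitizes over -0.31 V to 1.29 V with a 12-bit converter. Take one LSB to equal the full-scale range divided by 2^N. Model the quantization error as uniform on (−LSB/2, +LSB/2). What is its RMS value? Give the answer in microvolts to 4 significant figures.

The full-scale span is 1.29 − (-0.31) = 1.6 V.
LSB = 1.6 V ÷ 2^12 = 1.6/4096 V = 390.625 µV.
σ_q = LSB/√12 = 390.625 µV/3.4641 = 112.8 µV.

112.8 µV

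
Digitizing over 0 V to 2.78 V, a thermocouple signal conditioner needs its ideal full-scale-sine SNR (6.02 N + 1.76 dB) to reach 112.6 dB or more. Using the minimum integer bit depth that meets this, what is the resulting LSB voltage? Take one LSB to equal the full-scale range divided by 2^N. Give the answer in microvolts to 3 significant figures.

5.30 µV

Range is 2.78 V.
N ≥ (112.6 − 1.76)/6.02 = 18.412 → N_min = 19.
LSB = 2.78 V ÷ 2^19 = 2.78/524288 V = 5.30 µV.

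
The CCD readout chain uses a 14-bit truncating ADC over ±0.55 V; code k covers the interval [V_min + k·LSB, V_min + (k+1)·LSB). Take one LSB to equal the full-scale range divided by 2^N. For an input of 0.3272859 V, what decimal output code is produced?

13066

Range = 0.55 − (-0.55) = 1.1 V. LSB = 1.1 V / 2^14 ≈ 67.14 µV.
(V_in − V_min) × 2^14/range = (0.3272859 − (-0.55)) × 16384/1.1 = 13066.775.
Floor → code = 13066.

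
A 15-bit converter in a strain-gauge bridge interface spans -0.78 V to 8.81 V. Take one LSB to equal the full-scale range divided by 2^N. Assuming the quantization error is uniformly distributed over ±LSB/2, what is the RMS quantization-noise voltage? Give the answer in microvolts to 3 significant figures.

84.5 µV

Range = 8.81 − (-0.78) = 9.59 V.
LSB = 9.59 V / 2^15 = 292.66 µV.
For a uniform distribution on [−LSB/2, +LSB/2], V_rms = LSB/√12 = 292.66 µV/3.4641 = 84.5 µV.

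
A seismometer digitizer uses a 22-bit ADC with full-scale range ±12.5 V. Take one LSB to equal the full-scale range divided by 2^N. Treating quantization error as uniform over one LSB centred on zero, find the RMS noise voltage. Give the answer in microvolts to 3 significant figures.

1.72 µV

Span: 12.5 V − (-12.5 V) = 25 V.
Step size = 25/4194304 V = 5.9605 µV.
σ_q = LSB/√12 = 5.9605 µV/3.4641 = 1.72 µV.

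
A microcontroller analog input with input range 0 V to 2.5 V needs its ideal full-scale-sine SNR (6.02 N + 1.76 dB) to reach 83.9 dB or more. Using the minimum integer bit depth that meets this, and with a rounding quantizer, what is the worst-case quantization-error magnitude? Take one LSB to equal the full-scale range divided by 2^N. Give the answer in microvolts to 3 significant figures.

Full-scale range = 2.5 V.
N ≥ (83.9 − 1.76)/6.02 = 13.645 → N_min = 14.
LSB = 2.5 V ÷ 2^14 = 2.5/16384 V = 152.59 µV.
Half an LSB is 76.3 µV.

76.3 µV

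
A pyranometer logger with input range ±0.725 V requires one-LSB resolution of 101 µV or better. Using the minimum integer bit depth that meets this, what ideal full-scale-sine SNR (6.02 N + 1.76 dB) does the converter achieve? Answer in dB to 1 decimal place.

Range = 0.725 − (-0.725) = 1.45 V.
Required number of levels: 1.45/101 µV = 14356; smallest N with 2^N ≥ that is 14.
6.02(14) + 1.76 = 86.04 dB.

86.0 dB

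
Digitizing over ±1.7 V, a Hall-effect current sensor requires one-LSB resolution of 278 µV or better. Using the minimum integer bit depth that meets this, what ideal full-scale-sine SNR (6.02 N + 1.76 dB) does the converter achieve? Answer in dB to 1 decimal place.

86.0 dB

The full-scale span is 1.7 − (-1.7) = 3.4 V.
Required number of levels: 3.4/278 µV = 12230; smallest N with 2^N ≥ that is 14.
6.02(14) + 1.76 = 86.04 dB.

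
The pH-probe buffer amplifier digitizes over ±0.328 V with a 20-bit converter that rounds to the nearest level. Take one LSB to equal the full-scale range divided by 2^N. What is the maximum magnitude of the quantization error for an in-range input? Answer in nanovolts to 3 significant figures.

Full-scale range = 0.328 V − (-0.328 V) = 0.656 V.
LSB = 0.656 V / 2^20 = 0.62561 µV.
A rounding quantizer has |error| ≤ LSB/2 = 313 nV.

313 nV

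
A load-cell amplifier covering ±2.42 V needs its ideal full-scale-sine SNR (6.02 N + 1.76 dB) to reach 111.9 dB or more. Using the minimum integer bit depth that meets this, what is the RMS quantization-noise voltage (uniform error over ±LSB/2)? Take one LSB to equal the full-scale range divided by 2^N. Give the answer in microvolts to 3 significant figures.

2.66 µV

Span: 2.42 V − (-2.42 V) = 4.84 V.
N ≥ (111.9 − 1.76)/6.02 = 18.296 → N_min = 19.
One LSB is 4.84 V / 524288 = 9.2316 µV.
RMS noise = LSB/√12 = 2.66 µV.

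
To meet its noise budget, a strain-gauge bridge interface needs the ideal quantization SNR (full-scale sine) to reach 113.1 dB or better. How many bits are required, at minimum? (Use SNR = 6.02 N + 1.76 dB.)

Required N = ⌈(113.1 − 1.76)/6.02⌉ = ⌈18.495⌉ = 19.

19 bits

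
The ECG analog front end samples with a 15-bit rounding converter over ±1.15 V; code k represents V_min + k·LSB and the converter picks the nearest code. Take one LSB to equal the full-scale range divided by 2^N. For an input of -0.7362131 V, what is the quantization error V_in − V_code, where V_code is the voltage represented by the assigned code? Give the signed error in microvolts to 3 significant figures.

+14.3 µV

Full-scale range = 1.15 V − (-1.15 V) = 2.3 V. LSB = 2.3 V / 2^15 ≈ 70.19 µV.
Position in LSBs: (-0.7362131 − (-1.15)) × 32768/2.3 = 5895.2040; rounding gives k = 5895.
V_code = -1.15 + (5895/32768) × 2.3 = -0.73622741699 V.
Error = V_in − V_code = -0.7362131 − (-0.73622741699) = +14.3 µV.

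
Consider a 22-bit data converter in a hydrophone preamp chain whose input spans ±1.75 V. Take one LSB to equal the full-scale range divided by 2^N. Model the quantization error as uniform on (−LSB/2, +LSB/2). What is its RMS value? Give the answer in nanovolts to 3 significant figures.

241 nV

Full-scale range = 1.75 V − (-1.75 V) = 3.5 V.
One LSB is 3.5 V / 4194304 = 0.83447 µV.
V_rms = LSB/√12 = 0.83447 µV / √12 = 241 nV.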